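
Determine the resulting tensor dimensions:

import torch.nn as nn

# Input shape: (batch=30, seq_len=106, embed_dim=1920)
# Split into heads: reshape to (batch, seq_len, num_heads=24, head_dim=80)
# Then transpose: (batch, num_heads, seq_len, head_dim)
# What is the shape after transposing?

Input shape: (30, 106, 1920)
  -> after reshape: (30, 106, 24, 80)
Output shape: (30, 24, 106, 80)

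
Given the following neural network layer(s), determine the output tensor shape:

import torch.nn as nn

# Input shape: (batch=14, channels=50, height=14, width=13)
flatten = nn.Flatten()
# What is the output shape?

Input shape: (14, 50, 14, 13)
Output shape: (14, 9100)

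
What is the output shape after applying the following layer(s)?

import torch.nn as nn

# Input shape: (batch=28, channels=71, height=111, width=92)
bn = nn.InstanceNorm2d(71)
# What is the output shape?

Input shape: (28, 71, 111, 92)
Output shape: (28, 71, 111, 92)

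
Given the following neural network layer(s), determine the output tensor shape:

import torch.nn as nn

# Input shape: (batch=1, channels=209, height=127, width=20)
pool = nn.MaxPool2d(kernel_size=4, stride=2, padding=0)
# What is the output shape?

Input shape: (1, 209, 127, 20)
Output shape: (1, 209, 62, 9)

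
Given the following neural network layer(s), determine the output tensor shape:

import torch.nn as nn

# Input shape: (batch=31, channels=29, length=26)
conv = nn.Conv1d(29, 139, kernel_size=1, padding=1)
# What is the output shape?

Input shape: (31, 29, 26)
Output shape: (31, 139, 28)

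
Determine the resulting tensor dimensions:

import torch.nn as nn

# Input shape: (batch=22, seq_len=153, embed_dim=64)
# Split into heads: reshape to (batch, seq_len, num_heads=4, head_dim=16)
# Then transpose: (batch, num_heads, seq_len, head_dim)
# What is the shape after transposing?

Input shape: (22, 153, 64)
  -> after reshape: (22, 153, 4, 16)
Output shape: (22, 4, 153, 16)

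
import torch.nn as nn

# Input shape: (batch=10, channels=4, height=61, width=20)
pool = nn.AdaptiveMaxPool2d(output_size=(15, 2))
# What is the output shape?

Input shape: (10, 4, 61, 20)
Output shape: (10, 4, 15, 2)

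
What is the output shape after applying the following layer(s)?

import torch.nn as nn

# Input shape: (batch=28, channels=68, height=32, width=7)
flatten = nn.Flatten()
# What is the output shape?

Input shape: (28, 68, 32, 7)
Output shape: (28, 15232)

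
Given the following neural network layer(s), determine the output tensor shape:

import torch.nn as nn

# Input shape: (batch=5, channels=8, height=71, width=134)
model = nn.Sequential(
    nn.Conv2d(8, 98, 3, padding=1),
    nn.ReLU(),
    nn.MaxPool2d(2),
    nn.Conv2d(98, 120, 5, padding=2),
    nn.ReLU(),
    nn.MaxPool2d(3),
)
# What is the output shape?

Input shape: (5, 8, 71, 134)
  -> after first Conv2d: (5, 98, 71, 134)
  -> after first MaxPool2d: (5, 98, 35, 67)
  -> after second Conv2d: (5, 120, 35, 67)
Output shape: (5, 120, 11, 22)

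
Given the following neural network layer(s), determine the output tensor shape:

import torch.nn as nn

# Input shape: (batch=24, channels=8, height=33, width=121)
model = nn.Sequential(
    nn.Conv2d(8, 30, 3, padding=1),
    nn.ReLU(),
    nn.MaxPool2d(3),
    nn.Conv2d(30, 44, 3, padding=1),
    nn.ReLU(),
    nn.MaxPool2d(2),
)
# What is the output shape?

Input shape: (24, 8, 33, 121)
  -> after first Conv2d: (24, 30, 33, 121)
  -> after first MaxPool2d: (24, 30, 11, 40)
  -> after second Conv2d: (24, 44, 11, 40)
Output shape: (24, 44, 5, 20)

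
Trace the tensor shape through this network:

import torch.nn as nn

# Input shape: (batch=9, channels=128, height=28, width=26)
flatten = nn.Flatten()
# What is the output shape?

Input shape: (9, 128, 28, 26)
Output shape: (9, 93184)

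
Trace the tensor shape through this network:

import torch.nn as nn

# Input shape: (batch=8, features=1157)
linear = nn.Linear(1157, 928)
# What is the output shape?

Input shape: (8, 1157)
Output shape: (8, 928)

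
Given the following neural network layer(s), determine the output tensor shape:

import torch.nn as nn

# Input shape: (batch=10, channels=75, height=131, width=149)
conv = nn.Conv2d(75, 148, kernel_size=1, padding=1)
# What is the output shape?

Input shape: (10, 75, 131, 149)
Output shape: (10, 148, 133, 151)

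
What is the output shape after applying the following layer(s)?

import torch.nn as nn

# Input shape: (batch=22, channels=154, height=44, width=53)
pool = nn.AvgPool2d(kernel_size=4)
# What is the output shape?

Input shape: (22, 154, 44, 53)
Output shape: (22, 154, 11, 13)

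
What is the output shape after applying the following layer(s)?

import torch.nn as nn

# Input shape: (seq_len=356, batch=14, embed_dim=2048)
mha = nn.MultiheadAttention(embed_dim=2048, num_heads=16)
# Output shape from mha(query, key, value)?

Input shape: (356, 14, 2048)
Output shape: (356, 14, 2048)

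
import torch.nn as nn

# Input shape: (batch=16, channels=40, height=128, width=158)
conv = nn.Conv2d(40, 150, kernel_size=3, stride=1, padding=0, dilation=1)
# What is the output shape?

Input shape: (16, 40, 128, 158)
Output shape: (16, 150, 126, 156)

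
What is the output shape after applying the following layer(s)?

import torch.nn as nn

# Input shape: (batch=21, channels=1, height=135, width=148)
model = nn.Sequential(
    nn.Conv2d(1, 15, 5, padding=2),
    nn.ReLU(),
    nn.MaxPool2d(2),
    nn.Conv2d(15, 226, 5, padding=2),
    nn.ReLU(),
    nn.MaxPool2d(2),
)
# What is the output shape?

Input shape: (21, 1, 135, 148)
  -> after first Conv2d: (21, 15, 135, 148)
  -> after first MaxPool2d: (21, 15, 67, 74)
  -> after second Conv2d: (21, 226, 67, 74)
Output shape: (21, 226, 33, 37)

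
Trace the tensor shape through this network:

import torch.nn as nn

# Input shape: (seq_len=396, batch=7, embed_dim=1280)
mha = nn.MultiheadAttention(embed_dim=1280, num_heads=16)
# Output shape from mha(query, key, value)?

Input shape: (396, 7, 1280)
Output shape: (396, 7, 1280)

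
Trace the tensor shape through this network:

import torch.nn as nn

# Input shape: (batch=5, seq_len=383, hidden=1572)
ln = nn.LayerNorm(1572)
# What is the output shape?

Input shape: (5, 383, 1572)
Output shape: (5, 383, 1572)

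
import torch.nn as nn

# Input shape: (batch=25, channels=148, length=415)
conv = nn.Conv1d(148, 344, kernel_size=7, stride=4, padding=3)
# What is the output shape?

Input shape: (25, 148, 415)
Output shape: (25, 344, 104)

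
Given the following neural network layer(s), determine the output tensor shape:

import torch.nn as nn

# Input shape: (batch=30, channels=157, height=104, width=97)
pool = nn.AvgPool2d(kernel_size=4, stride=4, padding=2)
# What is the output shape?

Input shape: (30, 157, 104, 97)
Output shape: (30, 157, 27, 25)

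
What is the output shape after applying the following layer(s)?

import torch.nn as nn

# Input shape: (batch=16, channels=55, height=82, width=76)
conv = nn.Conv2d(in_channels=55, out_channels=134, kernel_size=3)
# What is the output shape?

Input shape: (16, 55, 82, 76)
Output shape: (16, 134, 80, 74)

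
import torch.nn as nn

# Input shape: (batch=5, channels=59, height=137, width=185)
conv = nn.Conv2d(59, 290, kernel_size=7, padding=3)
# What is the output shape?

Input shape: (5, 59, 137, 185)
Output shape: (5, 290, 137, 185)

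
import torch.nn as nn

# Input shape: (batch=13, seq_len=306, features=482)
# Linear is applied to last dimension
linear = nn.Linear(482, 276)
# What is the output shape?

Input shape: (13, 306, 482)
Output shape: (13, 306, 276)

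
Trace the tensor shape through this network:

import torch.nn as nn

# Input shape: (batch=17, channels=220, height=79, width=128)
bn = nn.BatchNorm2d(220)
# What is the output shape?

Input shape: (17, 220, 79, 128)
Output shape: (17, 220, 79, 128)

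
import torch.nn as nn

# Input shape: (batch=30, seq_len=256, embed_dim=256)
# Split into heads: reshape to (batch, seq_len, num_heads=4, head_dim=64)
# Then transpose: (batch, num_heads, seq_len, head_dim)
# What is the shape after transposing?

Input shape: (30, 256, 256)
  -> after reshape: (30, 256, 4, 64)
Output shape: (30, 4, 256, 64)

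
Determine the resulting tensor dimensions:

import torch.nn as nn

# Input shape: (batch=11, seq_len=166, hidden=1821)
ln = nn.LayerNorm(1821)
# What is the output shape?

Input shape: (11, 166, 1821)
Output shape: (11, 166, 1821)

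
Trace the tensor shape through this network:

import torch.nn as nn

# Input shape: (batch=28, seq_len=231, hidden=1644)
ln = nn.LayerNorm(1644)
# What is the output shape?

Input shape: (28, 231, 1644)
Output shape: (28, 231, 1644)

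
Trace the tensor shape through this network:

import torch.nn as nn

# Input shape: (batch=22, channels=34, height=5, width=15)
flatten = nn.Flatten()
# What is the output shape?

Input shape: (22, 34, 5, 15)
Output shape: (22, 2550)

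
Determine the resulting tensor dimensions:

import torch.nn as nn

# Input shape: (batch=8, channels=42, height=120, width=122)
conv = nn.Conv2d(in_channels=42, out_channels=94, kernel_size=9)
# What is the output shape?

Input shape: (8, 42, 120, 122)
Output shape: (8, 94, 112, 114)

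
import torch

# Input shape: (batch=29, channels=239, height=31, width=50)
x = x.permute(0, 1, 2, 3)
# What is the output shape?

Input shape: (29, 239, 31, 50)
Output shape: (29, 239, 31, 50)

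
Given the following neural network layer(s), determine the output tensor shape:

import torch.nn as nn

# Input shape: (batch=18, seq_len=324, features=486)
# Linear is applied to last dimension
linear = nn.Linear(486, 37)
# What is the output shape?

Input shape: (18, 324, 486)
Output shape: (18, 324, 37)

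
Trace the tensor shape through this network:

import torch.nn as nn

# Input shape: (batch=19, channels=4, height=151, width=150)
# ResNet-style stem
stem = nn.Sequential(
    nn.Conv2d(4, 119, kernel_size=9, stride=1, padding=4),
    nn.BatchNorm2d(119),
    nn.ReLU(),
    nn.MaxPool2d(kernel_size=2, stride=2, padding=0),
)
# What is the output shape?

Input shape: (19, 4, 151, 150)
  -> after Conv2d 9x9 stride=1: (19, 119, 151, 150)
Output shape: (19, 119, 75, 75)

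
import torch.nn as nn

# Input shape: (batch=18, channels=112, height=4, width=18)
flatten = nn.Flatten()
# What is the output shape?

Input shape: (18, 112, 4, 18)
Output shape: (18, 8064)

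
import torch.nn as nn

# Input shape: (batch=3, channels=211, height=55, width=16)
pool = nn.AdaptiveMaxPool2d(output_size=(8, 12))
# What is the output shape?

Input shape: (3, 211, 55, 16)
Output shape: (3, 211, 8, 12)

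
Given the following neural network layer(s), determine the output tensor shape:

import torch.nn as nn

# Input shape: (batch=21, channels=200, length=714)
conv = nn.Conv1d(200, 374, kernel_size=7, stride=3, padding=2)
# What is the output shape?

Input shape: (21, 200, 714)
Output shape: (21, 374, 238)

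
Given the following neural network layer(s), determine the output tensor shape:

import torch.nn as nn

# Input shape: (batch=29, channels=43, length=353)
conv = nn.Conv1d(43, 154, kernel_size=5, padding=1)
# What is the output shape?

Input shape: (29, 43, 353)
Output shape: (29, 154, 351)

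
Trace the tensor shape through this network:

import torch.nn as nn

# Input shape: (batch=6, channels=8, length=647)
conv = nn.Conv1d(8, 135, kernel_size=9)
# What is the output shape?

Input shape: (6, 8, 647)
Output shape: (6, 135, 639)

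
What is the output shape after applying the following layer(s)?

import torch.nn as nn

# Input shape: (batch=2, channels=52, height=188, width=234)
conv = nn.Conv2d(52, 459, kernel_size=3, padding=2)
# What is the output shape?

Input shape: (2, 52, 188, 234)
Output shape: (2, 459, 190, 236)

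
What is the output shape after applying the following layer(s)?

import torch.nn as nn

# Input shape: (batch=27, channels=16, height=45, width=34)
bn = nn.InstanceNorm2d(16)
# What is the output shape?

Input shape: (27, 16, 45, 34)
Output shape: (27, 16, 45, 34)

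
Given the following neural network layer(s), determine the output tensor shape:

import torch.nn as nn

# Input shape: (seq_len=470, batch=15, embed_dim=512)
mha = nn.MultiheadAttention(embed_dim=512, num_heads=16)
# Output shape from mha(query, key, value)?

Input shape: (470, 15, 512)
Output shape: (470, 15, 512)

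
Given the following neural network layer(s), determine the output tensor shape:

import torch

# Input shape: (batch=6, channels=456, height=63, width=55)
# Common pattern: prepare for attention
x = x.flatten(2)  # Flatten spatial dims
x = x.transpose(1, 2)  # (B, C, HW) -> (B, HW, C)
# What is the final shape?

Input shape: (6, 456, 63, 55)
  -> after flatten(2): (6, 456, 3465)
Output shape: (6, 3465, 456)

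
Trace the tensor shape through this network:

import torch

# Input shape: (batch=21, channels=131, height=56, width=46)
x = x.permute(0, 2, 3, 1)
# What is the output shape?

Input shape: (21, 131, 56, 46)
Output shape: (21, 56, 46, 131)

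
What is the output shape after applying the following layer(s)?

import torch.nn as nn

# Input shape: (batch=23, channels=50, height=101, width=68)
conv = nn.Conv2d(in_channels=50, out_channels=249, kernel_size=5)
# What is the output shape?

Input shape: (23, 50, 101, 68)
Output shape: (23, 249, 97, 64)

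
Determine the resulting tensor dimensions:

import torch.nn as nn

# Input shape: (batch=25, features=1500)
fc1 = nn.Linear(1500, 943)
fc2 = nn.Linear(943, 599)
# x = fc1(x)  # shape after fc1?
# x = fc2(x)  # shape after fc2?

Input shape: (25, 1500)
  -> after fc1: (25, 943)
Output shape: (25, 599)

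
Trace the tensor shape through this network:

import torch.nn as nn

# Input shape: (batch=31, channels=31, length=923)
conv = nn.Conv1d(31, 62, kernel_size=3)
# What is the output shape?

Input shape: (31, 31, 923)
Output shape: (31, 62, 921)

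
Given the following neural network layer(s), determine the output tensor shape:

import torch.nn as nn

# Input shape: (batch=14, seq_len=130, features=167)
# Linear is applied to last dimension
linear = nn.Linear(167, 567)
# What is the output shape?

Input shape: (14, 130, 167)
Output shape: (14, 130, 567)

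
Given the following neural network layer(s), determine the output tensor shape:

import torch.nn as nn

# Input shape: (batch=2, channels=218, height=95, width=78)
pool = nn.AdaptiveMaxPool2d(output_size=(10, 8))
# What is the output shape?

Input shape: (2, 218, 95, 78)
Output shape: (2, 218, 10, 8)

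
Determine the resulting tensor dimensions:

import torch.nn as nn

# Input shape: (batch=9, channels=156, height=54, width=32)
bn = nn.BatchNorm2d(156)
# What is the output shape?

Input shape: (9, 156, 54, 32)
Output shape: (9, 156, 54, 32)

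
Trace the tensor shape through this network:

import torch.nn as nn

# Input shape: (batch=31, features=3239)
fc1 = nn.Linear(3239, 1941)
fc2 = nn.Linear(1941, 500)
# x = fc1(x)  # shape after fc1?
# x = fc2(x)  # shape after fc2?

Input shape: (31, 3239)
  -> after fc1: (31, 1941)
Output shape: (31, 500)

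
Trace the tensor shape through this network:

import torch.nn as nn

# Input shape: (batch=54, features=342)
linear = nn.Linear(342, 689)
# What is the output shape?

Input shape: (54, 342)
Output shape: (54, 689)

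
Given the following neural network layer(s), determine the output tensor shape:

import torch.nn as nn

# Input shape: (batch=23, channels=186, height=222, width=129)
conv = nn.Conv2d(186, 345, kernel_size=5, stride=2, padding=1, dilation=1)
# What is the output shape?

Input shape: (23, 186, 222, 129)
Output shape: (23, 345, 110, 64)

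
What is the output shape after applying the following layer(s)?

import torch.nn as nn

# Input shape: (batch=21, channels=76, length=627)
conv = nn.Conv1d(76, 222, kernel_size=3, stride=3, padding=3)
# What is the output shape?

Input shape: (21, 76, 627)
Output shape: (21, 222, 211)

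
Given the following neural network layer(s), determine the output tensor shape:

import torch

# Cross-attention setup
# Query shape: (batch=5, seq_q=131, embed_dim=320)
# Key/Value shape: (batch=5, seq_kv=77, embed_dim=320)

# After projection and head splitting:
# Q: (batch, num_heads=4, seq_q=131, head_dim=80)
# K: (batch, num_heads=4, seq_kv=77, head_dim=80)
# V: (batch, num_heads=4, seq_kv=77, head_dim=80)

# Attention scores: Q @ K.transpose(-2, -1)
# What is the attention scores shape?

Input shape: (5, 131, 320)
Output shape: (5, 4, 131, 77)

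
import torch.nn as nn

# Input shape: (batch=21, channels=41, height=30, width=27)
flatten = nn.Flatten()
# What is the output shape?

Input shape: (21, 41, 30, 27)
Output shape: (21, 33210)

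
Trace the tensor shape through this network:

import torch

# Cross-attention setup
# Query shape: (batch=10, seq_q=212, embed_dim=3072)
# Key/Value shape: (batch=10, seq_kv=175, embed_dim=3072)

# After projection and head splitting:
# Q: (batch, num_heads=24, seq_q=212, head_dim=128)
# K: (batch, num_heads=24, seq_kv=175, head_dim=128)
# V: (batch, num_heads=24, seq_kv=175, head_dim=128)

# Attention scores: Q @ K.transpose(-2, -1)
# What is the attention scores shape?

Input shape: (10, 212, 3072)
Output shape: (10, 24, 212, 175)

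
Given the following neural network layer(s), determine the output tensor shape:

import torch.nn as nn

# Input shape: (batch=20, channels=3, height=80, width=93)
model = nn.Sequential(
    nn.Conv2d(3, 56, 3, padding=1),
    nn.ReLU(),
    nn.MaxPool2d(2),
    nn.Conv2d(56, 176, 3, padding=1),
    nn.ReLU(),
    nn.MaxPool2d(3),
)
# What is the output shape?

Input shape: (20, 3, 80, 93)
  -> after first Conv2d: (20, 56, 80, 93)
  -> after first MaxPool2d: (20, 56, 40, 46)
  -> after second Conv2d: (20, 176, 40, 46)
Output shape: (20, 176, 13, 15)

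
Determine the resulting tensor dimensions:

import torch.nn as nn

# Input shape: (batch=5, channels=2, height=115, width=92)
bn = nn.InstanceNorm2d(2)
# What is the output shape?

Input shape: (5, 2, 115, 92)
Output shape: (5, 2, 115, 92)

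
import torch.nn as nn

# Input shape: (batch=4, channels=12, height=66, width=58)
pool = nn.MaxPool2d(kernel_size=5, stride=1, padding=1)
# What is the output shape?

Input shape: (4, 12, 66, 58)
Output shape: (4, 12, 64, 56)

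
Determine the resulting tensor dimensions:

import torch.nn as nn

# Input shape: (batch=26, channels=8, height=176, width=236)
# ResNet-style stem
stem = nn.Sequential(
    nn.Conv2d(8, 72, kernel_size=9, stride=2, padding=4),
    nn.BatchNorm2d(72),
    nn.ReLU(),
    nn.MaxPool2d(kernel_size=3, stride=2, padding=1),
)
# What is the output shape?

Input shape: (26, 8, 176, 236)
  -> after Conv2d 9x9 stride=2: (26, 72, 88, 118)
Output shape: (26, 72, 44, 59)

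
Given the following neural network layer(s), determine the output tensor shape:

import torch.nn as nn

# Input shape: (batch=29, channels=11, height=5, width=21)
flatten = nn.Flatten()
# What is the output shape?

Input shape: (29, 11, 5, 21)
Output shape: (29, 1155)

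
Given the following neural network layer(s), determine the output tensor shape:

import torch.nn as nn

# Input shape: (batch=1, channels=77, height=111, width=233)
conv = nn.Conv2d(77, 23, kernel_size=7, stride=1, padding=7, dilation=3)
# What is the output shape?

Input shape: (1, 77, 111, 233)
Output shape: (1, 23, 107, 229)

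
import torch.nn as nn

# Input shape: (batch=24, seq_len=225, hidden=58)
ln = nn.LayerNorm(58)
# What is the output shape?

Input shape: (24, 225, 58)
Output shape: (24, 225, 58)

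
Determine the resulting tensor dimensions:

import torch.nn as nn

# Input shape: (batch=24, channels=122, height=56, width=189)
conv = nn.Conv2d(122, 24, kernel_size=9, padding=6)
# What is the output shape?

Input shape: (24, 122, 56, 189)
Output shape: (24, 24, 60, 193)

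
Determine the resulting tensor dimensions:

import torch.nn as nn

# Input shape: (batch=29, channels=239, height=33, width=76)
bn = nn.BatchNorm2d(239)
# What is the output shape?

Input shape: (29, 239, 33, 76)
Output shape: (29, 239, 33, 76)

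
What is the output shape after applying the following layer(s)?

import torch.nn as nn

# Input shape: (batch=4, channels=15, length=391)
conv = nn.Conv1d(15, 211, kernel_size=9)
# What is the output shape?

Input shape: (4, 15, 391)
Output shape: (4, 211, 383)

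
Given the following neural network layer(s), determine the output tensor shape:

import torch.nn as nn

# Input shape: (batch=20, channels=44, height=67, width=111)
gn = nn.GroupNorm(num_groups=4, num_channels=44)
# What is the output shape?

Input shape: (20, 44, 67, 111)
Output shape: (20, 44, 67, 111)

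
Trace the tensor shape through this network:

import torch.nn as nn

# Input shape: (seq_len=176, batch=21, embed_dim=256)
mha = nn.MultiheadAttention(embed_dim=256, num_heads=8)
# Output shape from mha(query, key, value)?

Input shape: (176, 21, 256)
Output shape: (176, 21, 256)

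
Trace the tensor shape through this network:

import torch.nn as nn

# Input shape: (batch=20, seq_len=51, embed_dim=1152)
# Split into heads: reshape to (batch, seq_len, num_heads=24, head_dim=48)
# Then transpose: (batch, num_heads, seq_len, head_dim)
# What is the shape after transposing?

Input shape: (20, 51, 1152)
  -> after reshape: (20, 51, 24, 48)
Output shape: (20, 24, 51, 48)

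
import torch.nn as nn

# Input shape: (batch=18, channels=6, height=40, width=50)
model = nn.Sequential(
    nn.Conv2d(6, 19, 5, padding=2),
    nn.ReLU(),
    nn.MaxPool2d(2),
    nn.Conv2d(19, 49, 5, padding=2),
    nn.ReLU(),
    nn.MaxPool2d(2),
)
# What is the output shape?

Input shape: (18, 6, 40, 50)
  -> after first Conv2d: (18, 19, 40, 50)
  -> after first MaxPool2d: (18, 19, 20, 25)
  -> after second Conv2d: (18, 49, 20, 25)
Output shape: (18, 49, 10, 12)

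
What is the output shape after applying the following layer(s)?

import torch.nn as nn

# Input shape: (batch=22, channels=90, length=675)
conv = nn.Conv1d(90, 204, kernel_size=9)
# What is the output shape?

Input shape: (22, 90, 675)
Output shape: (22, 204, 667)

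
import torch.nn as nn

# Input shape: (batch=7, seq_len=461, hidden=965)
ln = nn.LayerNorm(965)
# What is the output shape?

Input shape: (7, 461, 965)
Output shape: (7, 461, 965)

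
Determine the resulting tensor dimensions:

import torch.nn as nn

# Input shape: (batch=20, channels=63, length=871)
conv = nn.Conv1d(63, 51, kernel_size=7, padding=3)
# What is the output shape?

Input shape: (20, 63, 871)
Output shape: (20, 51, 871)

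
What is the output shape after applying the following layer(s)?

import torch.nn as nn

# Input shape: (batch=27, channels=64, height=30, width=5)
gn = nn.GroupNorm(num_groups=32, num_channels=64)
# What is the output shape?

Input shape: (27, 64, 30, 5)
Output shape: (27, 64, 30, 5)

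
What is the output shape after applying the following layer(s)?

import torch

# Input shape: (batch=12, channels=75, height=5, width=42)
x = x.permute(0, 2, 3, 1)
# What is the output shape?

Input shape: (12, 75, 5, 42)
Output shape: (12, 5, 42, 75)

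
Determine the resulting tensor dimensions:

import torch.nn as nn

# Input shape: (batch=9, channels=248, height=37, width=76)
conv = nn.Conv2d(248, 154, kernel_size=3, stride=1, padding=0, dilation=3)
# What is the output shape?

Input shape: (9, 248, 37, 76)
Output shape: (9, 154, 31, 70)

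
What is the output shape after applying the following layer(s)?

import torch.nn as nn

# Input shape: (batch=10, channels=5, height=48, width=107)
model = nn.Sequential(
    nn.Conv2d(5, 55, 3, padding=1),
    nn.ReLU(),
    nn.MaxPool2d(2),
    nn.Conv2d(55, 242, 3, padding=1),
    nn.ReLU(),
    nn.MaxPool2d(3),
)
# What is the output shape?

Input shape: (10, 5, 48, 107)
  -> after first Conv2d: (10, 55, 48, 107)
  -> after first MaxPool2d: (10, 55, 24, 53)
  -> after second Conv2d: (10, 242, 24, 53)
Output shape: (10, 242, 8, 17)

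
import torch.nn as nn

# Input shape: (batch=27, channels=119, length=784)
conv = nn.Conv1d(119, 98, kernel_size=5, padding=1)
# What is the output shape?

Input shape: (27, 119, 784)
Output shape: (27, 98, 782)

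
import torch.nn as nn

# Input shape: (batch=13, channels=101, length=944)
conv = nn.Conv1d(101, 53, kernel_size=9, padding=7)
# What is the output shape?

Input shape: (13, 101, 944)
Output shape: (13, 53, 950)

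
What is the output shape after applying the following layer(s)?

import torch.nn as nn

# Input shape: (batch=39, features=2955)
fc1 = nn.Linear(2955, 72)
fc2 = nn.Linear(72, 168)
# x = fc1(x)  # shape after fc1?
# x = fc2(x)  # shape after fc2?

Input shape: (39, 2955)
  -> after fc1: (39, 72)
Output shape: (39, 168)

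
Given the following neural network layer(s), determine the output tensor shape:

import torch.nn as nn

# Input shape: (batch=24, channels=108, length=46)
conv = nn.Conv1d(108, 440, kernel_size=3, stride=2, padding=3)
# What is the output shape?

Input shape: (24, 108, 46)
Output shape: (24, 440, 25)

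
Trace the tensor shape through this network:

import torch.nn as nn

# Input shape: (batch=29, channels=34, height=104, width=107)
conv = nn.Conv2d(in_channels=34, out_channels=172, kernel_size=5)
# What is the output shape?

Input shape: (29, 34, 104, 107)
Output shape: (29, 172, 100, 103)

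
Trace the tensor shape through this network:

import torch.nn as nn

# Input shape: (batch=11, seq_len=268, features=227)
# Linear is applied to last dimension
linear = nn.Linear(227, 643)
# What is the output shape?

Input shape: (11, 268, 227)
Output shape: (11, 268, 643)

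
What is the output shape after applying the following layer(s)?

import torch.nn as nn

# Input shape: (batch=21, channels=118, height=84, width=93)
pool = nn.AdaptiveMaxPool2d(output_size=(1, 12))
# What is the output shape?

Input shape: (21, 118, 84, 93)
Output shape: (21, 118, 1, 12)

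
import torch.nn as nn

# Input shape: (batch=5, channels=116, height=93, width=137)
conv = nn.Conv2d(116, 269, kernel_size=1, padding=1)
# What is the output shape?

Input shape: (5, 116, 93, 137)
Output shape: (5, 269, 95, 139)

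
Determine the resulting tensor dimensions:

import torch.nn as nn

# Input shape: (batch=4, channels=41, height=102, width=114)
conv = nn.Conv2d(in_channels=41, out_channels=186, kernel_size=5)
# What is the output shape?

Input shape: (4, 41, 102, 114)
Output shape: (4, 186, 98, 110)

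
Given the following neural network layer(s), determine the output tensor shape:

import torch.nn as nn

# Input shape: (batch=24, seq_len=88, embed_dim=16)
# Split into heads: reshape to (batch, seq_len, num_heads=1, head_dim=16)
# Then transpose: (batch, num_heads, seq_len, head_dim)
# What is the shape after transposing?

Input shape: (24, 88, 16)
  -> after reshape: (24, 88, 1, 16)
Output shape: (24, 1, 88, 16)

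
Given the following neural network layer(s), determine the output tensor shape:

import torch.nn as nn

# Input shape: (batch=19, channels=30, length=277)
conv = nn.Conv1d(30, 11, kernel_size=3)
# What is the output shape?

Input shape: (19, 30, 277)
Output shape: (19, 11, 275)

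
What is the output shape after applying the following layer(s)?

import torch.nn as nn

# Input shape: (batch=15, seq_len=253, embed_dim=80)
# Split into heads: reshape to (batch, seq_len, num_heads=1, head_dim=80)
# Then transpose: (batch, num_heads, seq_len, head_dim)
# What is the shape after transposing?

Input shape: (15, 253, 80)
  -> after reshape: (15, 253, 1, 80)
Output shape: (15, 1, 253, 80)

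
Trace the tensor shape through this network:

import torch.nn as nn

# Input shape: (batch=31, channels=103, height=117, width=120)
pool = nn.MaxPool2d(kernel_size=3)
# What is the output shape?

Input shape: (31, 103, 117, 120)
Output shape: (31, 103, 39, 40)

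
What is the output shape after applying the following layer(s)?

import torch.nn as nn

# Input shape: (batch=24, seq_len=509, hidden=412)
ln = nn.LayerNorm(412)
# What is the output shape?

Input shape: (24, 509, 412)
Output shape: (24, 509, 412)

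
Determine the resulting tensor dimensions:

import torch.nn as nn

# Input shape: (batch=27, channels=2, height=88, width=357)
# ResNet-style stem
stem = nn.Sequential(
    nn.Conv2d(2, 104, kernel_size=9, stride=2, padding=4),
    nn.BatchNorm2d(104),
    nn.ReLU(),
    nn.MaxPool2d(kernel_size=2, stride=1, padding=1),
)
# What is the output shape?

Input shape: (27, 2, 88, 357)
  -> after Conv2d 9x9 stride=2: (27, 104, 44, 179)
Output shape: (27, 104, 45, 180)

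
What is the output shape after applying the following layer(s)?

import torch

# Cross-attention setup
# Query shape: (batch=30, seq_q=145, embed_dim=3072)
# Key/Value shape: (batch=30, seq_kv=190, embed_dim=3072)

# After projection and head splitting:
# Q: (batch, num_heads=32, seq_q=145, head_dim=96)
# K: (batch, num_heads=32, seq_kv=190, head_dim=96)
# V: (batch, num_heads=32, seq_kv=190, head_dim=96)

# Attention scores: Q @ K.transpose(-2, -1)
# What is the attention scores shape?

Input shape: (30, 145, 3072)
Output shape: (30, 32, 145, 190)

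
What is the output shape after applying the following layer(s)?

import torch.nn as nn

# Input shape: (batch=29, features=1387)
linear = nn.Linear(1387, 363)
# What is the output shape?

Input shape: (29, 1387)
Output shape: (29, 363)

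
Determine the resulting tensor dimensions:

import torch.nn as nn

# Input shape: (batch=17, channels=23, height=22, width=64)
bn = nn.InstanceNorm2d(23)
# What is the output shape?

Input shape: (17, 23, 22, 64)
Output shape: (17, 23, 22, 64)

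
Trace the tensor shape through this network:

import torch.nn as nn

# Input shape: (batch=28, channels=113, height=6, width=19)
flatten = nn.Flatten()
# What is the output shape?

Input shape: (28, 113, 6, 19)
Output shape: (28, 12882)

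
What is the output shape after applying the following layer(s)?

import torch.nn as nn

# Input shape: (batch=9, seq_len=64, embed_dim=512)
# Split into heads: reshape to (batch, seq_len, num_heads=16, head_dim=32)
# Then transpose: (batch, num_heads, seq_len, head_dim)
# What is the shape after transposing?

Input shape: (9, 64, 512)
  -> after reshape: (9, 64, 16, 32)
Output shape: (9, 16, 64, 32)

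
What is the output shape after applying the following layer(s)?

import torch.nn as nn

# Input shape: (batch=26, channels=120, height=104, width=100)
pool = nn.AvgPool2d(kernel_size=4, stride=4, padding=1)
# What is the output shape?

Input shape: (26, 120, 104, 100)
Output shape: (26, 120, 26, 25)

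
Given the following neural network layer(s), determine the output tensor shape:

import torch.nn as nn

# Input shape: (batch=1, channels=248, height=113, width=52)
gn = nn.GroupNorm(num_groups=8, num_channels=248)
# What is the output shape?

Input shape: (1, 248, 113, 52)
Output shape: (1, 248, 113, 52)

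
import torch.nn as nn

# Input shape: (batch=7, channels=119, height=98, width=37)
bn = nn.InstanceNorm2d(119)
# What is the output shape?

Input shape: (7, 119, 98, 37)
Output shape: (7, 119, 98, 37)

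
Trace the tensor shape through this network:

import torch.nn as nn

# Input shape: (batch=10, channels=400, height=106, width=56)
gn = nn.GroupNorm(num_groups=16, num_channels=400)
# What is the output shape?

Input shape: (10, 400, 106, 56)
Output shape: (10, 400, 106, 56)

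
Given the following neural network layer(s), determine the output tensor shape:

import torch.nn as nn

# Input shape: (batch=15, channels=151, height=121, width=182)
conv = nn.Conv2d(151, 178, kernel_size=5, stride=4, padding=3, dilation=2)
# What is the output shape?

Input shape: (15, 151, 121, 182)
Output shape: (15, 178, 30, 45)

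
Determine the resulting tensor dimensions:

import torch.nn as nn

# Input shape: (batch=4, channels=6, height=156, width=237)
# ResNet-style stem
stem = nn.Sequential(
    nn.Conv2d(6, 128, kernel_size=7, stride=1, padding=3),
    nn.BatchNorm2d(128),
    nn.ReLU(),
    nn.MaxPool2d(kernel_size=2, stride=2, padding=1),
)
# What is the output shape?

Input shape: (4, 6, 156, 237)
  -> after Conv2d 7x7 stride=1: (4, 128, 156, 237)
Output shape: (4, 128, 79, 119)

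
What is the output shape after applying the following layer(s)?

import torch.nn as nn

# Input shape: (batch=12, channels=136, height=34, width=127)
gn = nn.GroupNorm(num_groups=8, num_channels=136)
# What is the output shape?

Input shape: (12, 136, 34, 127)
Output shape: (12, 136, 34, 127)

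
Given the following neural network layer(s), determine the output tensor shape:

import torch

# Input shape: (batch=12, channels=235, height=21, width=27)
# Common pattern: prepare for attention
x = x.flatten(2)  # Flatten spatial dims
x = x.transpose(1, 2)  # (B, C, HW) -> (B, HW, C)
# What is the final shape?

Input shape: (12, 235, 21, 27)
  -> after flatten(2): (12, 235, 567)
Output shape: (12, 567, 235)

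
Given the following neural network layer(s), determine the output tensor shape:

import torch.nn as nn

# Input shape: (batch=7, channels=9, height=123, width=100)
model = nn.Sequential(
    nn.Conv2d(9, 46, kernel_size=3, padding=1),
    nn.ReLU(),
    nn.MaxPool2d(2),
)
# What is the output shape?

Input shape: (7, 9, 123, 100)
  -> after Conv2d: (7, 46, 123, 100)
  -> after ReLU: (7, 46, 123, 100)
Output shape: (7, 46, 61, 50)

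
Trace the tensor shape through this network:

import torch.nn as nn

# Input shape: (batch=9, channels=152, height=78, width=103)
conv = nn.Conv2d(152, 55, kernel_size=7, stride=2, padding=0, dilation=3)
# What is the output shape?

Input shape: (9, 152, 78, 103)
Output shape: (9, 55, 30, 43)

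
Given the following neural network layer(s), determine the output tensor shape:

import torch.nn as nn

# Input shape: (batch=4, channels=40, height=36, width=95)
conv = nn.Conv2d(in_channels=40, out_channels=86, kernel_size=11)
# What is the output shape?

Input shape: (4, 40, 36, 95)
Output shape: (4, 86, 26, 85)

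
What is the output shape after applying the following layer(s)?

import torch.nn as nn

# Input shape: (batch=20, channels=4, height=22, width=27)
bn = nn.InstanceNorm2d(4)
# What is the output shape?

Input shape: (20, 4, 22, 27)
Output shape: (20, 4, 22, 27)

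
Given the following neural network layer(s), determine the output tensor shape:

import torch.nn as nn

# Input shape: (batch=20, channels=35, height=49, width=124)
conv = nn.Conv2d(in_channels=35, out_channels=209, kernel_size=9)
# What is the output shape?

Input shape: (20, 35, 49, 124)
Output shape: (20, 209, 41, 116)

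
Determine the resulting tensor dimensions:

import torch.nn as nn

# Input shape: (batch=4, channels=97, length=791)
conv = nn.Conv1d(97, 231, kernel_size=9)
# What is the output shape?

Input shape: (4, 97, 791)
Output shape: (4, 231, 783)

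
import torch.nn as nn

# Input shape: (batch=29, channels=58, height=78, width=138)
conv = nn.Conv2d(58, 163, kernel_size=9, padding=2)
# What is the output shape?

Input shape: (29, 58, 78, 138)
Output shape: (29, 163, 74, 134)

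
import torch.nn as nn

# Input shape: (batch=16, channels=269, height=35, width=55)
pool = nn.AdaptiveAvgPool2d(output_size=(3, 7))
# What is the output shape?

Input shape: (16, 269, 35, 55)
Output shape: (16, 269, 3, 7)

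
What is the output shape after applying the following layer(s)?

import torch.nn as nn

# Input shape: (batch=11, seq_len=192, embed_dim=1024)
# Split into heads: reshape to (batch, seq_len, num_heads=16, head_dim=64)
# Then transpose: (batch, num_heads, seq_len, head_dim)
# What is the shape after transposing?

Input shape: (11, 192, 1024)
  -> after reshape: (11, 192, 16, 64)
Output shape: (11, 16, 192, 64)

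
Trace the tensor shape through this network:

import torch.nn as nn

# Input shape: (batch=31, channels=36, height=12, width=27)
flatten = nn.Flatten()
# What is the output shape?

Input shape: (31, 36, 12, 27)
Output shape: (31, 11664)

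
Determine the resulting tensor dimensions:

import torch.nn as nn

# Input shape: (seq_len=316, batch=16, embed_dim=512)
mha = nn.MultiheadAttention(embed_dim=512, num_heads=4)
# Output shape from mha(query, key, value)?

Input shape: (316, 16, 512)
Output shape: (316, 16, 512)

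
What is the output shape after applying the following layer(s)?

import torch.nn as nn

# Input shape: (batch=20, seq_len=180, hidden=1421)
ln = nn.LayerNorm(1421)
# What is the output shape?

Input shape: (20, 180, 1421)
Output shape: (20, 180, 1421)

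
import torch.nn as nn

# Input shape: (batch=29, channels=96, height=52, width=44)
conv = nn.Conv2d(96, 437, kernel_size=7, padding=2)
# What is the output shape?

Input shape: (29, 96, 52, 44)
Output shape: (29, 437, 50, 42)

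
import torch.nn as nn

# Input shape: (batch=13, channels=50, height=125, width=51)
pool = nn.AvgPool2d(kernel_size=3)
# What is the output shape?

Input shape: (13, 50, 125, 51)
Output shape: (13, 50, 41, 17)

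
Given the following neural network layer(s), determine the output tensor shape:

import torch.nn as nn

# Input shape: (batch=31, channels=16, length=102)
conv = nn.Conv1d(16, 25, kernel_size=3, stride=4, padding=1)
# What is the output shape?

Input shape: (31, 16, 102)
Output shape: (31, 25, 26)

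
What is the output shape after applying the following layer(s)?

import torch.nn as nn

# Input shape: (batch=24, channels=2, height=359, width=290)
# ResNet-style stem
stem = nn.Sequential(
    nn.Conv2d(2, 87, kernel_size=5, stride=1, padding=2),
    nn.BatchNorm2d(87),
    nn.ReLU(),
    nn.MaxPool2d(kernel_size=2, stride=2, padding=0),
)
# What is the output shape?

Input shape: (24, 2, 359, 290)
  -> after Conv2d 5x5 stride=1: (24, 87, 359, 290)
Output shape: (24, 87, 179, 145)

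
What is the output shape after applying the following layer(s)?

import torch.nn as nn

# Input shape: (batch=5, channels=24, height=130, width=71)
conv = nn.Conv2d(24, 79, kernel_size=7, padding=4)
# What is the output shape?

Input shape: (5, 24, 130, 71)
Output shape: (5, 79, 132, 73)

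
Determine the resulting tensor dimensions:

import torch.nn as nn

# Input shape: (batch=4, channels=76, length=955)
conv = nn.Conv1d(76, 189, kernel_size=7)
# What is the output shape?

Input shape: (4, 76, 955)
Output shape: (4, 189, 949)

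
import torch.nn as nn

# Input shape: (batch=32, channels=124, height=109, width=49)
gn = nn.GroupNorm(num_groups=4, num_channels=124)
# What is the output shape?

Input shape: (32, 124, 109, 49)
Output shape: (32, 124, 109, 49)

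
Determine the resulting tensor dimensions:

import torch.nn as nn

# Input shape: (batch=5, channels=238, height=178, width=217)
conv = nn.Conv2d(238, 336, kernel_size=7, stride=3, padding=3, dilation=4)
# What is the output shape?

Input shape: (5, 238, 178, 217)
Output shape: (5, 336, 54, 67)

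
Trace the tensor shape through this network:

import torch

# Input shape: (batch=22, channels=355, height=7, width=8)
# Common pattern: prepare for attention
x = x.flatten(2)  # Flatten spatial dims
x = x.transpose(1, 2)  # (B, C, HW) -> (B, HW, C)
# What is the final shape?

Input shape: (22, 355, 7, 8)
  -> after flatten(2): (22, 355, 56)
Output shape: (22, 56, 355)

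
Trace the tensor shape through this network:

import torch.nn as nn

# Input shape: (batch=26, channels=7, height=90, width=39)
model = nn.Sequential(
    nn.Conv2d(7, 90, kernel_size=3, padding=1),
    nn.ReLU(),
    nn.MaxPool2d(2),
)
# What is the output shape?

Input shape: (26, 7, 90, 39)
  -> after Conv2d: (26, 90, 90, 39)
  -> after ReLU: (26, 90, 90, 39)
Output shape: (26, 90, 45, 19)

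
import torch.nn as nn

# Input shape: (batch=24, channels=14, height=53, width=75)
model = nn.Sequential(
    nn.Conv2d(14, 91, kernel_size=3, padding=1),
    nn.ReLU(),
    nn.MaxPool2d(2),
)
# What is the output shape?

Input shape: (24, 14, 53, 75)
  -> after Conv2d: (24, 91, 53, 75)
  -> after ReLU: (24, 91, 53, 75)
Output shape: (24, 91, 26, 37)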